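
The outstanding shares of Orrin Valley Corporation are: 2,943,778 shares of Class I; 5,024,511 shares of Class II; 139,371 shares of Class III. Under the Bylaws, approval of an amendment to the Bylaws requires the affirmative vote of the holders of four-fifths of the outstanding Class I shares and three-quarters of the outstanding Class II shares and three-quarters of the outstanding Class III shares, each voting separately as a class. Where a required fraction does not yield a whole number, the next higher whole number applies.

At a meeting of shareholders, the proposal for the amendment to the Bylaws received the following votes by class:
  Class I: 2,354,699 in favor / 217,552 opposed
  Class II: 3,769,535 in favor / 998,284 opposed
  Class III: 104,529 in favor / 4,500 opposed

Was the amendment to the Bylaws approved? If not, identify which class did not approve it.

Class I: 4/5 of 2943778 = 2355022.40, rounded up to 2355023; 2,355,023 required, 2,354,699 in favor — not approved.
Class II: 3/4 of 5024511 = 3768383.25, rounded up to 3768384; 3,768,384 required, 3,769,535 in favor — approved.
Class III: 3/4 of 139371 = 104528.25, rounded up to 104529; 104,529 required, 104,529 in favor — approved.

Not approved — the Class I shares did not give the required vote.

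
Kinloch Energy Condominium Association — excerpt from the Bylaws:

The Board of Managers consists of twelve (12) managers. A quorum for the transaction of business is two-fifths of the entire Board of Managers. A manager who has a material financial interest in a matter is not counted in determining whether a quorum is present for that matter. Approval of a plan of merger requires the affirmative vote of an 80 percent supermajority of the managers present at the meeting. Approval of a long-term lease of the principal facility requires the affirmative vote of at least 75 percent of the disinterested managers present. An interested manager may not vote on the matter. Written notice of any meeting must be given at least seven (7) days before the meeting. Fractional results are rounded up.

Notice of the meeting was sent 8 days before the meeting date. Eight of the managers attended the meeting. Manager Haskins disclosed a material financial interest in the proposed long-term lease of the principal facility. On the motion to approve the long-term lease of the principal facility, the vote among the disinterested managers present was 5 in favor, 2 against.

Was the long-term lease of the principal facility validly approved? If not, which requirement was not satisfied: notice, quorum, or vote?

Notice: 8 days given; 7 required (8 ≥ 7). Satisfied.
Quorum: 8 present, but the 1 interested manager does not count, leaving 7. Quorum is 5. Satisfied.
Vote: the long-term lease of the principal facility requires three-fourths of the disinterested managers present (8 − 1 = 7). 3/4 of 7 = 5.25, rounded up to 6, so 6 affirmative votes are needed; 5 voted in favor. Not satisfied.

Invalid — vote requirement not satisfied.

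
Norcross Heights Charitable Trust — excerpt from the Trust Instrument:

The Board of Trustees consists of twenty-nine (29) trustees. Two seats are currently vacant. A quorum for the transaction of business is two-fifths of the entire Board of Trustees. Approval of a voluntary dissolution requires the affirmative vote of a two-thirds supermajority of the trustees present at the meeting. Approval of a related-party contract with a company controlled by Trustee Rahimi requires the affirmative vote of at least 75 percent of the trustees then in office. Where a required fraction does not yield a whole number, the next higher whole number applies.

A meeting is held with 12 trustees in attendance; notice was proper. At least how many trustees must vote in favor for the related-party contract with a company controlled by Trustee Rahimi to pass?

The related-party contract with a company controlled by Trustee Rahimi requires three-fourths of the trustees then in office (27).
3/4 of 27 = 20.25, rounded up to 21.
(Only 12 can vote, so the related-party contract with a company controlled by Trustee Rahimi cannot pass at this meeting, but the required vote is still 21.)

21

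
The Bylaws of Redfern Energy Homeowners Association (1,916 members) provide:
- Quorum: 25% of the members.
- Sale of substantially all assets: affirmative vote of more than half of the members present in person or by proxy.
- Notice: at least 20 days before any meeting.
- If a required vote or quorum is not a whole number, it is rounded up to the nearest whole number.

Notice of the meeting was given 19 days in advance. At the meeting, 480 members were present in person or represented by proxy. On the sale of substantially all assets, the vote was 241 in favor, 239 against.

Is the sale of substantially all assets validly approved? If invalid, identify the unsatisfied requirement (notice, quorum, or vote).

Notice: 19 days given; 20 required. Not satisfied.
Quorum: 25% of 1,916 = 479; 480 present. Satisfied.
Vote: requires a majority of those present (480); a majority of 480 is 241, so 241 needed; 241 in favor. Satisfied.

Invalid — notice requirement not satisfied.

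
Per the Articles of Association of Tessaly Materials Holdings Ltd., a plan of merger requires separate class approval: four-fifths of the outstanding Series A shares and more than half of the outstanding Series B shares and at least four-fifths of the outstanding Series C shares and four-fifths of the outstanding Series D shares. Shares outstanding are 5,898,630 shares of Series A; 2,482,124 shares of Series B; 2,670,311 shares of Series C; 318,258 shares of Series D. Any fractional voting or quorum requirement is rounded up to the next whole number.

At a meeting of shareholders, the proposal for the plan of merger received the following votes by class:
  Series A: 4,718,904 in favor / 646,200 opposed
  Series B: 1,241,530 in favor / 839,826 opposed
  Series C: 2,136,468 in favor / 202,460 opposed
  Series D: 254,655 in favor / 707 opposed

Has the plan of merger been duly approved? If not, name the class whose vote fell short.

Approved — every class gave the required vote.

Series A: 4/5 of 5898630 = 4718904; 4,718,904 required, 4,718,904 in favor — approved.
Series B: a majority of 2482124 is 1241063; 1,241,063 required, 1,241,530 in favor — approved.
Series C: 4/5 of 2670311 = 2136248.80, rounded up to 2136249; 2,136,249 required, 2,136,468 in favor — approved.
Series D: 4/5 of 318258 = 254606.40, rounded up to 254607; 254,607 required, 254,655 in favor — approved.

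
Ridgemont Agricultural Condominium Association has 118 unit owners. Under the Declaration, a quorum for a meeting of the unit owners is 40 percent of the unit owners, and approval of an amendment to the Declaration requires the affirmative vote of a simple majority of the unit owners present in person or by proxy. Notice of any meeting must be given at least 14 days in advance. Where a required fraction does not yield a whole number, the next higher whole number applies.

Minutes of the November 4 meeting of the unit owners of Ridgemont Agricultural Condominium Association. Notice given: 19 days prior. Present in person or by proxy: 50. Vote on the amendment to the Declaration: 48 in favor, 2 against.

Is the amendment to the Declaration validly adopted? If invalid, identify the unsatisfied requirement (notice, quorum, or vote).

Notice: 19 days given; 14 required. Satisfied.
Quorum: 40% of 118 = 47.20, rounded up to 48; 50 present. Satisfied.
Vote: requires a majority of those present (50); a majority of 50 is 26, so 26 needed; 48 in favor. Satisfied.

Valid — all requirements satisfied.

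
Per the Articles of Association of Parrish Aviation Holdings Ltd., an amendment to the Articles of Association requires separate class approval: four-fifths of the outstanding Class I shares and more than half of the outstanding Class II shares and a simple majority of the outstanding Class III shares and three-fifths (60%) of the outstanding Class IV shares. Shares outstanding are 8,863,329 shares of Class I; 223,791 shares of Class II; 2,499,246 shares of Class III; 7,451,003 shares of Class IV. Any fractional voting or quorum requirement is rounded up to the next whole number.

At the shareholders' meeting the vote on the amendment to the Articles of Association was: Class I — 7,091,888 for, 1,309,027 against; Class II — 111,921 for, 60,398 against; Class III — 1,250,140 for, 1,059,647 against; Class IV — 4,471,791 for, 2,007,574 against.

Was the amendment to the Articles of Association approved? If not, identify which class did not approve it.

Class I: 4/5 of 8863329 = 7090663.20, rounded up to 7090664; 7,090,664 required, 7,091,888 in favor — approved.
Class II: a majority of 223791 is 111896; 111,896 required, 111,921 in favor — approved.
Class III: a majority of 2499246 is 1249624; 1,249,624 required, 1,250,140 in favor — approved.
Class IV: 3/5 of 7451003 = 4470601.80, rounded up to 4470602; 4,470,602 required, 4,471,791 in favor — approved.

Approved — every class gave the required vote.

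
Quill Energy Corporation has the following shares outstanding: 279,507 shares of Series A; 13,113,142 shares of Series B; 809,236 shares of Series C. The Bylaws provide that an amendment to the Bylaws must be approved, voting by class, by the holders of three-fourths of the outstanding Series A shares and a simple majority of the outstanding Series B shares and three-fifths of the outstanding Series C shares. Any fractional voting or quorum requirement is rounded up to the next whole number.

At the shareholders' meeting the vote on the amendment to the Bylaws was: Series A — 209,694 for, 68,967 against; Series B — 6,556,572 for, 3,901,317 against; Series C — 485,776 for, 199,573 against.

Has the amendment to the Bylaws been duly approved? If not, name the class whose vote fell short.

Series A: 3/4 of 279507 = 209630.25, rounded up to 209631; 209,631 required, 209,694 in favor — approved.
Series B: a majority of 13113142 is 6556572; 6,556,572 required, 6,556,572 in favor — approved.
Series C: 3/5 of 809236 = 485541.60, rounded up to 485542; 485,542 required, 485,776 in favor — approved.

Approved — every class gave the required vote.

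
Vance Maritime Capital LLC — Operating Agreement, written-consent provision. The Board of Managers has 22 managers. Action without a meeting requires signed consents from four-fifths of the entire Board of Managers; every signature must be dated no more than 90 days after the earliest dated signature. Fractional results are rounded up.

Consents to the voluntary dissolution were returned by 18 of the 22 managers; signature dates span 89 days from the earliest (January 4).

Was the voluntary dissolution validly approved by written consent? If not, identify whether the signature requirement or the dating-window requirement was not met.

Signatures required: four-fifths of 22 — 4/5 of 22 = 17.60, rounded up to 18, so 18 needed; 18 signed. Sufficient.
Dating window: the latest signature is 89 days after the earliest; the limit is 90 days. Within the window.

Effective — both the signature and dating-window requirements are satisfied.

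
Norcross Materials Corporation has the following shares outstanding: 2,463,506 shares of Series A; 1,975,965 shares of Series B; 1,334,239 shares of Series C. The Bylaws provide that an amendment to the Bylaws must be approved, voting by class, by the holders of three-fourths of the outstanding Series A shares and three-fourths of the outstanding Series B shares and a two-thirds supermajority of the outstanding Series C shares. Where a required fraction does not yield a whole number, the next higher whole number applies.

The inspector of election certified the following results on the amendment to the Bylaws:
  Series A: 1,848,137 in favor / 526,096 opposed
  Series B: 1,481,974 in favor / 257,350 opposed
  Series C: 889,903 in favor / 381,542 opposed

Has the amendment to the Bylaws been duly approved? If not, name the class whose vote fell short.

Approved — every class gave the required vote.

Series A: 3/4 of 2463506 = 1847629.50, rounded up to 1847630; 1,847,630 required, 1,848,137 in favor — approved.
Series B: 3/4 of 1975965 = 1481973.75, rounded up to 1481974; 1,481,974 required, 1,481,974 in favor — approved.
Series C: 2/3 of 1334239 = 889492.67, rounded up to 889493; 889,493 required, 889,903 in favor — approved.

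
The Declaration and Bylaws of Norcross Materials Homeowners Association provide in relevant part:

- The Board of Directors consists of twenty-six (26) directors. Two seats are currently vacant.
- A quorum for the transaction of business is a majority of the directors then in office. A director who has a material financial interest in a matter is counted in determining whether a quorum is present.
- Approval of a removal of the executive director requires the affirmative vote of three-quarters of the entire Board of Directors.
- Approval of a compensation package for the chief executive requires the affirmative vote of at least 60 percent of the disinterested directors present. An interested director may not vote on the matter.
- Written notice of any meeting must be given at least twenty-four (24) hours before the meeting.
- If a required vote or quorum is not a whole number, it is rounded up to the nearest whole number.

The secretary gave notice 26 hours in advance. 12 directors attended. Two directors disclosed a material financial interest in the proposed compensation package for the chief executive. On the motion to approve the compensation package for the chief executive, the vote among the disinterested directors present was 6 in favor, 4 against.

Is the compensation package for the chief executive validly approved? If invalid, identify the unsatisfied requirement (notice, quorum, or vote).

Invalid — quorum requirement not satisfied.

Notice: 26 hours given; 24 required (26 ≥ 24). Satisfied.
Quorum: 12 present (interested directors count toward quorum); quorum is 13. Not satisfied.
Vote: the compensation package for the chief executive requires three-fifths of the disinterested directors present (12 − 2 = 10). 3/5 of 10 = 6, so 6 affirmative votes are needed; 6 voted in favor. Satisfied. (Moot — without a quorum no business can be validly transacted.)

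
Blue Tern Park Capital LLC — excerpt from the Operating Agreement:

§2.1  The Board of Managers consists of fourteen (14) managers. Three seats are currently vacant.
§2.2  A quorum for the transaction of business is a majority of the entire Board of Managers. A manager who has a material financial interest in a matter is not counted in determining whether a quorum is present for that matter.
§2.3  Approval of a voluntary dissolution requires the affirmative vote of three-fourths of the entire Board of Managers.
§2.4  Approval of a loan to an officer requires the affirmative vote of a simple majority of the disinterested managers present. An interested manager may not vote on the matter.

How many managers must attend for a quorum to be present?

A majority of 14 is 8.

8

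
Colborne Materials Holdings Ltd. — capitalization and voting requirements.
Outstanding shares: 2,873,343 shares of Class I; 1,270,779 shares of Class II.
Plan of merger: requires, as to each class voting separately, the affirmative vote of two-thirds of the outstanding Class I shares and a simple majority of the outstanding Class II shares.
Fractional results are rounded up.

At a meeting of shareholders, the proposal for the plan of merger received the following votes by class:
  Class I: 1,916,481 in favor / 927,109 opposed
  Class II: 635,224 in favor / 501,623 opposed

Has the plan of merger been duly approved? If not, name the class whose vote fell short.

Class I: 2/3 of 2873343 = 1915562; 1,915,562 required, 1,916,481 in favor — approved.
Class II: a majority of 1270779 is 635390; 635,390 required, 635,224 in favor — not approved.

Not approved — the Class II shares did not give the required vote.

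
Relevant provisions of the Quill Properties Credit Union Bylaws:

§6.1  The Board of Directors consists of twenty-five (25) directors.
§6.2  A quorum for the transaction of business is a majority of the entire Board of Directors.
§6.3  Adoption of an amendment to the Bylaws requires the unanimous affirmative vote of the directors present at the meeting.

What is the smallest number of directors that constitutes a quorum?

13

A majority of 25 is 13.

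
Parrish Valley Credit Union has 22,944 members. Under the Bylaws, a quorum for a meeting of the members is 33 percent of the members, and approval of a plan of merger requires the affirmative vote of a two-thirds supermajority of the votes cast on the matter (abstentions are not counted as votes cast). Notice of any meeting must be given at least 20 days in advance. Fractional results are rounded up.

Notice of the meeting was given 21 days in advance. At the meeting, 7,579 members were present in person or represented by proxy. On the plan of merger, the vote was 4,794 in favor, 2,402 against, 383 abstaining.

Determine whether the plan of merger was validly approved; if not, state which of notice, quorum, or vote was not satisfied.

Invalid — vote requirement not satisfied.

Notice: 21 days given; 20 required. Satisfied.
Quorum: 33% of 22,944 = 7,571.52, rounded up to 7,572; 7,579 present. Satisfied.
Vote: requires two-thirds of the votes cast (7,579 − 383 abstaining = 7,196); 2/3 of 7196 = 4797.33, rounded up to 4798, so 4,798 needed; 4,794 in favor. Not satisfied.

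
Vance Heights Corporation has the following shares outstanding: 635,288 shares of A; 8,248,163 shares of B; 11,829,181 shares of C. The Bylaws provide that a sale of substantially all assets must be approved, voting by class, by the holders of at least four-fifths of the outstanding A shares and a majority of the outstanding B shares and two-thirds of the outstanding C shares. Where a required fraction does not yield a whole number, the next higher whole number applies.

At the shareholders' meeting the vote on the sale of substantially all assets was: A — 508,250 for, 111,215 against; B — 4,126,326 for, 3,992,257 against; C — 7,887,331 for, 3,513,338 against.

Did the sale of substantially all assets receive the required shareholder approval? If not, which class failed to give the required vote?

A: 4/5 of 635288 = 508230.40, rounded up to 508231; 508,231 required, 508,250 in favor — approved.
B: a majority of 8248163 is 4124082; 4,124,082 required, 4,126,326 in favor — approved.
C: 2/3 of 11829181 = 7886120.67, rounded up to 7886121; 7,886,121 required, 7,887,331 in favor — approved.

Approved — every class gave the required vote.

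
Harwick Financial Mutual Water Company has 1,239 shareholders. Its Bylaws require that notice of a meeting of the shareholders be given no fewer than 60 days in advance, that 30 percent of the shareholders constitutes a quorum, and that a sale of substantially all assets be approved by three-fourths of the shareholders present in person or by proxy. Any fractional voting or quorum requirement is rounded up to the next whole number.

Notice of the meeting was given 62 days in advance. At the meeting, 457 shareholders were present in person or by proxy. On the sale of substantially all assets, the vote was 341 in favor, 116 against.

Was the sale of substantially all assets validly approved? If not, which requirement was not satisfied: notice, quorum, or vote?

Notice: 62 days given; 60 required. Satisfied.
Quorum: 30% of 1,239 = 371.70, rounded up to 372; 457 present. Satisfied.
Vote: requires three-fourths of those present (457); 3/4 of 457 = 342.75, rounded up to 343, so 343 needed; 341 in favor. Not satisfied.

Invalid — vote requirement not satisfied.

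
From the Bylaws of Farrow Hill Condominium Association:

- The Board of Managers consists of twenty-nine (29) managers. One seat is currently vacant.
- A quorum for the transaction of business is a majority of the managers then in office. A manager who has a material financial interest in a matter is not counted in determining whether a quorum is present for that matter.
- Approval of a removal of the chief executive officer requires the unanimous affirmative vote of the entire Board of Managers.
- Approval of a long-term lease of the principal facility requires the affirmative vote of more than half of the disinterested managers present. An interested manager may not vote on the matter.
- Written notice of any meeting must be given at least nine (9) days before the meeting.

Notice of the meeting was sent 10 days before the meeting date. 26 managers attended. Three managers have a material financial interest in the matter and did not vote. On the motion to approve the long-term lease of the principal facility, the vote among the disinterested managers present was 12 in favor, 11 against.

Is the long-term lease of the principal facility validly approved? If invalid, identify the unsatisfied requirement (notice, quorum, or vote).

Valid — all requirements satisfied.

Notice: 10 days given; 9 required (10 ≥ 9). Satisfied.
Quorum: 26 present, but the 3 interested managers do not count, leaving 23. Quorum is 15. Satisfied.
Vote: the long-term lease of the principal facility requires a majority of the disinterested managers present (26 − 3 = 23). A majority of 23 is 12, so 12 affirmative votes are needed; 12 voted in favor. Satisfied.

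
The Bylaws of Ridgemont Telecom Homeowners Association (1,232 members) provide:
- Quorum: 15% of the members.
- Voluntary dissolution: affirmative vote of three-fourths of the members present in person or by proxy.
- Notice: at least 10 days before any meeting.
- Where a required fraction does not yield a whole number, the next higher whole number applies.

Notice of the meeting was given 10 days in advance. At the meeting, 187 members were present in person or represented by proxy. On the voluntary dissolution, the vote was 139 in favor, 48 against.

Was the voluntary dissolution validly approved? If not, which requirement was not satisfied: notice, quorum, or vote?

Invalid — vote requirement not satisfied.

Notice: 10 days given; 10 required. Satisfied.
Quorum: 15% of 1,232 = 184.80, rounded up to 185; 187 present. Satisfied.
Vote: requires three-fourths of those present (187); 3/4 of 187 = 140.25, rounded up to 141, so 141 needed; 139 in favor. Not satisfied.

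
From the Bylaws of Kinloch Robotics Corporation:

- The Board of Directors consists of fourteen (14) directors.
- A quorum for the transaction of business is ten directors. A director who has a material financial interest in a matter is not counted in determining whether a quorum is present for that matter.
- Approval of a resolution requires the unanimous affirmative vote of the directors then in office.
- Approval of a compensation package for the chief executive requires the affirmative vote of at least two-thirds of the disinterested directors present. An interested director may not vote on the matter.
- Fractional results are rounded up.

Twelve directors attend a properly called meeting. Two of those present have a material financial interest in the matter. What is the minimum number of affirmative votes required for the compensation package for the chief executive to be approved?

The compensation package for the chief executive requires two-thirds of the disinterested directors present (12 − 2 = 10).
2/3 of 10 = 6.67, rounded up to 7.

7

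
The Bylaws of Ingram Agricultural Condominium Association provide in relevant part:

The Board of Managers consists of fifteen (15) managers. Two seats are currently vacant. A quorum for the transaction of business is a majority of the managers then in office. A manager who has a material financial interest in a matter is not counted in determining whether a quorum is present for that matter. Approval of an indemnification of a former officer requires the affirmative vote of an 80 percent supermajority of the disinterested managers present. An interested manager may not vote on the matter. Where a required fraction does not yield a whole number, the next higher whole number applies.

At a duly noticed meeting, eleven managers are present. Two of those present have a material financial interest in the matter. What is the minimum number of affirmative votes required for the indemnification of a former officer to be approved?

8

The indemnification of a former officer requires four-fifths of the disinterested managers present (11 − 2 = 9).
4/5 of 9 = 7.20, rounded up to 8.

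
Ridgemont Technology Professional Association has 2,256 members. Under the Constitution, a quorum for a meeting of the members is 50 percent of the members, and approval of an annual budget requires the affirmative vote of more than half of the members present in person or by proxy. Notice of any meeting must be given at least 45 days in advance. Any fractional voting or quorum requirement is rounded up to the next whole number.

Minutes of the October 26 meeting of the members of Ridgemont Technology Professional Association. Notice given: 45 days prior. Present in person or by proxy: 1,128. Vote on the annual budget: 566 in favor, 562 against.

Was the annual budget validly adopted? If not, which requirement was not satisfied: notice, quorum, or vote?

Valid — all requirements satisfied.

Notice: 45 days given; 45 required. Satisfied.
Quorum: 50% of 2,256 = 1,128; 1,128 present. Satisfied.
Vote: requires a majority of those present (1,128); a majority of 1128 is 565, so 565 needed; 566 in favor. Satisfied.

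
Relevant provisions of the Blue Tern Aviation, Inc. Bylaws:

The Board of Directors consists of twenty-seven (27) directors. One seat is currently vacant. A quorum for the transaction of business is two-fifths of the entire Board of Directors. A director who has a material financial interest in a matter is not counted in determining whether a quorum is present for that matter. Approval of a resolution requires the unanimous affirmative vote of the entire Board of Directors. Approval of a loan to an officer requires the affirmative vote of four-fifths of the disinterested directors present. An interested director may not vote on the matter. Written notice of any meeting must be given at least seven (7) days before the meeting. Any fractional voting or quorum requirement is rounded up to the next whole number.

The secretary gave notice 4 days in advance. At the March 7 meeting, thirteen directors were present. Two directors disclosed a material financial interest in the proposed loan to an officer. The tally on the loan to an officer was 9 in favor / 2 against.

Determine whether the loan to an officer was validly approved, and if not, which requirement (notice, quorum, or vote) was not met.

Invalid — notice requirement not satisfied.

Notice: 4 days given; 7 required (4 < 7). Not satisfied.
Quorum: 13 present, but the 2 interested directors do not count, leaving 11. Quorum is 11. Satisfied.
Vote: the loan to an officer requires four-fifths of the disinterested directors present (13 − 2 = 11). 4/5 of 11 = 8.80, rounded up to 9, so 9 affirmative votes are needed; 9 voted in favor. Satisfied.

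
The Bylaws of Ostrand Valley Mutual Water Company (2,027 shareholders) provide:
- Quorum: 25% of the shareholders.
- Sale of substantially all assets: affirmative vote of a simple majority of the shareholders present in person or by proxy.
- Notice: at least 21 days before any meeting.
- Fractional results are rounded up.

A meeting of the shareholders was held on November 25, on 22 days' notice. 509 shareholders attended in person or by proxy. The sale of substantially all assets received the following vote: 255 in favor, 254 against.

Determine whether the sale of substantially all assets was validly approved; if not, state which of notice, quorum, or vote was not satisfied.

Valid — all requirements satisfied.

Notice: 22 days given; 21 required. Satisfied.
Quorum: 25% of 2,027 = 506.75, rounded up to 507; 509 present. Satisfied.
Vote: requires a majority of those present (509); a majority of 509 is 255, so 255 needed; 255 in favor. Satisfied.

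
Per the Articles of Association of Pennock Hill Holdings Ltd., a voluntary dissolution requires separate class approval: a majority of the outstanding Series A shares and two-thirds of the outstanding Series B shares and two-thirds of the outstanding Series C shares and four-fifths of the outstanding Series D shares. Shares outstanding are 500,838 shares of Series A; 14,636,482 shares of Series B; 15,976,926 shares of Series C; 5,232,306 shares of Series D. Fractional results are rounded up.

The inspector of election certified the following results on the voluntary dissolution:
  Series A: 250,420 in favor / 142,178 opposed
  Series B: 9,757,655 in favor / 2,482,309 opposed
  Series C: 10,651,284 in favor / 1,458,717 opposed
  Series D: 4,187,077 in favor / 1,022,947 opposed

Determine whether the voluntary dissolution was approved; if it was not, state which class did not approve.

Series A: a majority of 500838 is 250420; 250,420 required, 250,420 in favor — approved.
Series B: 2/3 of 14636482 = 9757654.67, rounded up to 9757655; 9,757,655 required, 9,757,655 in favor — approved.
Series C: 2/3 of 15976926 = 10651284; 10,651,284 required, 10,651,284 in favor — approved.
Series D: 4/5 of 5232306 = 4185844.80, rounded up to 4185845; 4,185,845 required, 4,187,077 in favor — approved.

Approved — every class gave the required vote.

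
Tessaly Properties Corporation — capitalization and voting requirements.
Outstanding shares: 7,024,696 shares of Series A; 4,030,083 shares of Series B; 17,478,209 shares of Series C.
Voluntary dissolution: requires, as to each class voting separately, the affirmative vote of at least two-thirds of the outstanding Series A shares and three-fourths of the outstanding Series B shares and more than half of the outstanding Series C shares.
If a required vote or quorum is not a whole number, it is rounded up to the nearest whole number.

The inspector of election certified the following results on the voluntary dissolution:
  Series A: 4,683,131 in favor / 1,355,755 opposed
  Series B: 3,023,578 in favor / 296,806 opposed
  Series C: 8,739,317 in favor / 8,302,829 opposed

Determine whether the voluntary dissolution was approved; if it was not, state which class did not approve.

Approved — every class gave the required vote.

Series A: 2/3 of 7024696 = 4683130.67, rounded up to 4683131; 4,683,131 required, 4,683,131 in favor — approved.
Series B: 3/4 of 4030083 = 3022562.25, rounded up to 3022563; 3,022,563 required, 3,023,578 in favor — approved.
Series C: a majority of 17478209 is 8739105; 8,739,105 required, 8,739,317 in favor — approved.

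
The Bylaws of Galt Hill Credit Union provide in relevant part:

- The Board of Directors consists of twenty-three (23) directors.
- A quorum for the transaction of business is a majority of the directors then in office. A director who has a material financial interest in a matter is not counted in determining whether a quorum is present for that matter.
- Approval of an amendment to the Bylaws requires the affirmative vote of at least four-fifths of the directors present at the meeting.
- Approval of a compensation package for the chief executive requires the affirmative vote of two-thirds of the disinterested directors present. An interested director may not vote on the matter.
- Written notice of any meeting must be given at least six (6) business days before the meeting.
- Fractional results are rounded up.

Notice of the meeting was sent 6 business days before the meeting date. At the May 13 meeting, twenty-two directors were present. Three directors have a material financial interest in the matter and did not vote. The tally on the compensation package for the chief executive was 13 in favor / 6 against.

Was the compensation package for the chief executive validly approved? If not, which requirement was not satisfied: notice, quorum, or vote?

Notice: 6 business days given; 6 required (6 ≥ 6). Satisfied.
Quorum: 22 present, but the 3 interested directors do not count, leaving 19. Quorum is 12. Satisfied.
Vote: the compensation package for the chief executive requires two-thirds of the disinterested directors present (22 − 3 = 19). 2/3 of 19 = 12.67, rounded up to 13, so 13 affirmative votes are needed; 13 voted in favor. Satisfied.

Valid — all requirements satisfied.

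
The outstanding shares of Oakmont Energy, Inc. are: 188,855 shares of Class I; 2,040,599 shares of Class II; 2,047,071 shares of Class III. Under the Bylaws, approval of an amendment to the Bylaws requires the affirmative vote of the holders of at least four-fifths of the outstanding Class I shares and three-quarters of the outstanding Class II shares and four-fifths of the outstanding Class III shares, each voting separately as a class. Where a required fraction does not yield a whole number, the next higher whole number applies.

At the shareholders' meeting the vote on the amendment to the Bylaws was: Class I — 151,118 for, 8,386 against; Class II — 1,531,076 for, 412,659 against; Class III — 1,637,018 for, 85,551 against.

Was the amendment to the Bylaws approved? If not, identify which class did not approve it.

Not approved — the Class III shares did not give the required vote.

Class I: 4/5 of 188855 = 151084; 151,084 required, 151,118 in favor — approved.
Class II: 3/4 of 2040599 = 1530449.25, rounded up to 1530450; 1,530,450 required, 1,531,076 in favor — approved.
Class III: 4/5 of 2047071 = 1637656.80, rounded up to 1637657; 1,637,657 required, 1,637,018 in favor — not approved.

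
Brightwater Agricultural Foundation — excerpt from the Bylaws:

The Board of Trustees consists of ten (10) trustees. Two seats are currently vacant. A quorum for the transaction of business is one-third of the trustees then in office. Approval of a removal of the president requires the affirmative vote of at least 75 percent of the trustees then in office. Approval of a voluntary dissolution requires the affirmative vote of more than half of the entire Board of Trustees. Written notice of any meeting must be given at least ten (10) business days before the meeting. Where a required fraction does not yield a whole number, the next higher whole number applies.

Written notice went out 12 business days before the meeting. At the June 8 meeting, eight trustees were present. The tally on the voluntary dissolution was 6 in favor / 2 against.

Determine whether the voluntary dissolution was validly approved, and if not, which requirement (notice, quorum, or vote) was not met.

Valid — all requirements satisfied.

Notice: 12 business days given; 10 required (12 ≥ 10). Satisfied.
Quorum: 8 present; quorum is 3. Satisfied.
Vote: the voluntary dissolution requires a majority of the entire Board of Trustees (10). A majority of 10 is 6, so 6 affirmative votes are needed; 6 voted in favor. Satisfied.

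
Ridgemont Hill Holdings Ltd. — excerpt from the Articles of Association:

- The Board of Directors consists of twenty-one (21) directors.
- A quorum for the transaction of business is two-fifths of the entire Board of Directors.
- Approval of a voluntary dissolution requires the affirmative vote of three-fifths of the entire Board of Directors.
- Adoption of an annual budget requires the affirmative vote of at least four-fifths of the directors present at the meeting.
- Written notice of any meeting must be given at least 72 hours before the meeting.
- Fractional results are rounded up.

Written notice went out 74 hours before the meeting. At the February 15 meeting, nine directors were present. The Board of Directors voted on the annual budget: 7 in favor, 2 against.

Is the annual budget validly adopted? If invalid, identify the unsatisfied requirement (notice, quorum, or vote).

Notice: 74 hours given; 72 required (74 ≥ 72). Satisfied.
Quorum: 9 present; quorum is 9. Satisfied.
Vote: the annual budget requires four-fifths of the directors present (9). 4/5 of 9 = 7.20, rounded up to 8, so 8 affirmative votes are needed; 7 voted in favor. Not satisfied.

Invalid — vote requirement not satisfied.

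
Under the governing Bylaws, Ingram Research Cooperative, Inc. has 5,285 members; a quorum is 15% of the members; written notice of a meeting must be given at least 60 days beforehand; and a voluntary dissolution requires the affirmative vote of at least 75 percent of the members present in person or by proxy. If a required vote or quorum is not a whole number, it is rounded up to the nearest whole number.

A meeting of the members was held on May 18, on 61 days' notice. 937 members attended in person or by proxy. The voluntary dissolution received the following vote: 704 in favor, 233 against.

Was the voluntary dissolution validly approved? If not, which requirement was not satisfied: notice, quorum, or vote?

Valid — all requirements satisfied.

Notice: 61 days given; 60 required. Satisfied.
Quorum: 15% of 5,285 = 792.75, rounded up to 793; 937 present. Satisfied.
Vote: requires three-fourths of those present (937); 3/4 of 937 = 702.75, rounded up to 703, so 703 needed; 704 in favor. Satisfied.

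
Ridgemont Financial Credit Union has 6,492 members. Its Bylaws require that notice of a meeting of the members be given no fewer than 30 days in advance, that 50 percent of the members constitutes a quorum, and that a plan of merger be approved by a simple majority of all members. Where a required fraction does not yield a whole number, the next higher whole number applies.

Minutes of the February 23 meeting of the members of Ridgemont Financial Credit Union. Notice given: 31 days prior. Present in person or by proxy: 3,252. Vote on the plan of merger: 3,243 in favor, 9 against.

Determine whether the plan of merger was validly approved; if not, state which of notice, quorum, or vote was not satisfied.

Invalid — vote requirement not satisfied.

Notice: 31 days given; 30 required. Satisfied.
Quorum: 50% of 6,492 = 3,246; 3,252 present. Satisfied.
Vote: requires a majority of all members (6,492); a majority of 6492 is 3247, so 3,247 needed; 3,243 in favor. Not satisfied.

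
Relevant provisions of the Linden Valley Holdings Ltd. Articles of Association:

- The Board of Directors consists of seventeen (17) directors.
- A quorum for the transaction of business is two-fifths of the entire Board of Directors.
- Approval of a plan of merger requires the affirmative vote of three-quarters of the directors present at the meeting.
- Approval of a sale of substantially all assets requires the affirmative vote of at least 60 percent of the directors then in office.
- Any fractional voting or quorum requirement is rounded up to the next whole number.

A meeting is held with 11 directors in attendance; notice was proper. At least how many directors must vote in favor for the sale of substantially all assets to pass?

11

The sale of substantially all assets requires three-fifths of the directors then in office (17).
3/5 of 17 = 10.20, rounded up to 11.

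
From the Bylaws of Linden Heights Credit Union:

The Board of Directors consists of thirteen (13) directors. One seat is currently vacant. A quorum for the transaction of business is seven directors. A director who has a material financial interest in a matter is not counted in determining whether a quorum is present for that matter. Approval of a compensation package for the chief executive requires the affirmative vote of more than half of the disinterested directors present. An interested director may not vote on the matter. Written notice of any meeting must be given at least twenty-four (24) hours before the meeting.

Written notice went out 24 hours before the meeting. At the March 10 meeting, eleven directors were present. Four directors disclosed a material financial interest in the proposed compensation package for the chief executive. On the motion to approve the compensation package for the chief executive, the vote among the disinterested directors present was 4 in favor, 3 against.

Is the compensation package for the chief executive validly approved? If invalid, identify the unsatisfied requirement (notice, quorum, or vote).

Notice: 24 hours given; 24 required (24 ≥ 24). Satisfied.
Quorum: 11 present, but the 4 interested directors do not count, leaving 7. Quorum is 7. Satisfied.
Vote: the compensation package for the chief executive requires a majority of the disinterested directors present (11 − 4 = 7). A majority of 7 is 4, so 4 affirmative votes are needed; 4 voted in favor. Satisfied.

Valid — all requirements satisfied.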